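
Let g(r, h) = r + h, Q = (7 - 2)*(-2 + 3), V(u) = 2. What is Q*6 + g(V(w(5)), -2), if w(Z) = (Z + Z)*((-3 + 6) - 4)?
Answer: 30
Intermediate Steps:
w(Z) = -2*Z (w(Z) = (2*Z)*(3 - 4) = (2*Z)*(-1) = -2*Z)
Q = 5 (Q = 5*1 = 5)
g(r, h) = h + r
Q*6 + g(V(w(5)), -2) = 5*6 + (-2 + 2) = 30 + 0 = 30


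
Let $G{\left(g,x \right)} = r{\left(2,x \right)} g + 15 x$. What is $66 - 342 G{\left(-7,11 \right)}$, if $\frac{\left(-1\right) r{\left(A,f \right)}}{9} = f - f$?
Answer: $-56364$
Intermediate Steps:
$r{\left(A,f \right)} = 0$ ($r{\left(A,f \right)} = - 9 \left(f - f\right) = \left(-9\right) 0 = 0$)
$G{\left(g,x \right)} = 15 x$ ($G{\left(g,x \right)} = 0 g + 15 x = 0 + 15 x = 15 x$)
$66 - 342 G{\left(-7,11 \right)} = 66 - 342 \cdot 15 \cdot 11 = 66 - 56430 = -56364$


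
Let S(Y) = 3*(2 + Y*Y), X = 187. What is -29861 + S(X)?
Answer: 75052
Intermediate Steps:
S(Y) = 6 + 3*Y² (S(Y) = 3*(2 + Y²) = 6 + 3*Y²)
-29861 + S(X) = -29861 + (6 + 3*187²) = -29861 + (6 + 3*34969) = -29861 + (6 + 104907) = -29861 + 104913 = 75052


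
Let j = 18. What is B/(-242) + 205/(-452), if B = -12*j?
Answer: 24011/54692 ≈ 0.43902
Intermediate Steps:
B = -216 (B = -12*18 = -216)
B/(-242) + 205/(-452) = -216/(-242) + 205/(-452) = -216*(-1/242) + 205*(-1/452) = 108/121 - 205/452 = 24011/54692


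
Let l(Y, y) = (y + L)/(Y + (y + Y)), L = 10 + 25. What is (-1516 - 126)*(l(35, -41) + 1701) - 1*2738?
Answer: -81067768/29 ≈ -2.7954e+6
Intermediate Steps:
L = 35
l(Y, y) = (35 + y)/(y + 2*Y) (l(Y, y) = (y + 35)/(Y + (y + Y)) = (35 + y)/(Y + (Y + y)) = (35 + y)/(y + 2*Y))
(-1516 - 126)*(l(35, -41) + 1701) - 1*2738 = (-1516 - 126)*((35 - 41)/(-41 + 2*35) + 1701) - 1*2738 = -1642*(-6/(-41 + 70) + 1701) - 2738 = -1642*(-6/29 + 1701) - 2738 = -1642*49323/29 - 2738 = -80988366/29 - 2738 = -81067768/29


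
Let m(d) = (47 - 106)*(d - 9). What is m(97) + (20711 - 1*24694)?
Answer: -9175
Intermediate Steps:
m(d) = 531 - 59*d (m(d) = -59*(-9 + d) = 531 - 59*d)
m(97) + (20711 - 1*24694) = (531 - 59*97) + (20711 - 1*24694) = (531 - 5723) + (20711 - 24694) = -5192 - 3983 = -9175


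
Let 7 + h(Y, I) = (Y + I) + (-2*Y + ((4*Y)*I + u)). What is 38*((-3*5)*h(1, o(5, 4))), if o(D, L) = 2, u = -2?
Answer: 0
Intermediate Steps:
h(Y, I) = -9 + I - Y + 4*I*Y (h(Y, I) = -7 + ((Y + I) + (-2*Y + ((4*Y)*I - 2))) = -7 + ((I + Y) + (-2*Y + (4*I*Y - 2))) = -7 + ((I + Y) + (-2*Y + (-2 + 4*I*Y))) = -7 + ((I + Y) + (-2 - 2*Y + 4*I*Y)) = -7 + (-2 + I - Y + 4*I*Y) = -9 + I - Y + 4*I*Y)
38*((-3*5)*h(1, o(5, 4))) = 38*((-3*5)*(-9 + 2 - 1*1 + 4*2*1)) = 38*(-15*(-9 + 2 - 1 + 8)) = 38*(-15*0) = 38*0 = 0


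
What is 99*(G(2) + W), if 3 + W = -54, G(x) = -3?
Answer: -5940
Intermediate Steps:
W = -57 (W = -3 - 54 = -57)
99*(G(2) + W) = 99*(-3 - 57) = 99*(-60) = -5940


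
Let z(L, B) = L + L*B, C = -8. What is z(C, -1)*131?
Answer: 0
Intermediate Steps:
z(L, B) = L + B*L
z(C, -1)*131 = -8*(1 - 1)*131 = -8*0*131 = 0*131 = 0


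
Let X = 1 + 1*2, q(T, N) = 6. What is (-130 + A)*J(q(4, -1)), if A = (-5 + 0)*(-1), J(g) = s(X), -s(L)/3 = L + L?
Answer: 2250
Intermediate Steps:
X = 3 (X = 1 + 2 = 3)
s(L) = -6*L (s(L) = -3*(L + L) = -6*L)
J(g) = -18 (J(g) = -6*3 = -18)
A = 5 (A = -5*(-1) = 5)
(-130 + A)*J(q(4, -1)) = (-130 + 5)*(-18) = -125*(-18) = 2250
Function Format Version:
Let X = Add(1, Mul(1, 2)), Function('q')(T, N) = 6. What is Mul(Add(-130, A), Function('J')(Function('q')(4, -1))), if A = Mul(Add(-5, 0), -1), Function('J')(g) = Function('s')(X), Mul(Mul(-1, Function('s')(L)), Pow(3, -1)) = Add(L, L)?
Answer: 2250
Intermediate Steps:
X = 3 (X = Add(1, 2) = 3)
Function('s')(L) = Mul(-6, L) (Function('s')(L) = Mul(-3, Add(L, L)) = Mul(-3, Mul(2, L)) = Mul(-6, L))
Function('J')(g) = -18 (Function('J')(g) = Mul(-6, 3) = -18)
A = 5 (A = Mul(-5, -1) = 5)
Mul(Add(-130, A), Function('J')(Function('q')(4, -1))) = Mul(Add(-130, 5), -18) = Mul(-125, -18) = 2250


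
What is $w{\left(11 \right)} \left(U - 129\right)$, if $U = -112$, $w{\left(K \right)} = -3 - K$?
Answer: $3374$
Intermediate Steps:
$w{\left(11 \right)} \left(U - 129\right) = \left(-3 - 11\right) \left(-112 - 129\right) = \left(-3 - 11\right) \left(-241\right) = \left(-14\right) \left(-241\right) = 3374$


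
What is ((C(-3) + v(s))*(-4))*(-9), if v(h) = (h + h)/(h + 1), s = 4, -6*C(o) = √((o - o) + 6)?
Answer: 288/5 - 6*√6 ≈ 42.903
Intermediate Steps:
C(o) = -√6/6 (C(o) = -√((o - o) + 6)/6 = -√(0 + 6)/6 = -√6/6)
v(h) = 2*h/(1 + h) (v(h) = (2*h)/(1 + h) = 2*h/(1 + h))
((C(-3) + v(s))*(-4))*(-9) = ((-√6/6 + 2*4/(1 + 4))*(-4))*(-9) = ((-√6/6 + 2*4/5)*(-4))*(-9) = ((-√6/6 + 2*4*(⅕))*(-4))*(-9) = ((-√6/6 + 8/5)*(-4))*(-9) = ((8/5 - √6/6)*(-4))*(-9) = (-32/5 + 2*√6/3)*(-9) = 288/5 - 6*√6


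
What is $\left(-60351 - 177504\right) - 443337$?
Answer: $-681192$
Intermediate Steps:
$\left(-60351 - 177504\right) - 443337 = -237855 - 443337 = -681192$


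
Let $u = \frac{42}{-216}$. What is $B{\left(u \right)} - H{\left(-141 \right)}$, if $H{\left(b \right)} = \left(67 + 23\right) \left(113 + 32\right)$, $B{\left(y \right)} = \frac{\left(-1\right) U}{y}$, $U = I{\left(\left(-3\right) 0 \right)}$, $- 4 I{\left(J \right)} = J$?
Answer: $-13050$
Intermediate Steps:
$u = - \frac{7}{36}$ ($u = 42 \left(- \frac{1}{216}\right) = - \frac{7}{36} \approx -0.19444$)
$I{\left(J \right)} = - \frac{J}{4}$
$U = 0$ ($U = - \frac{\left(-3\right) 0}{4} = \left(- \frac{1}{4}\right) 0 = 0$)
$B{\left(y \right)} = 0$ ($B{\left(y \right)} = \frac{\left(-1\right) 0}{y} = \frac{0}{y} = 0$)
$H{\left(b \right)} = 13050$ ($H{\left(b \right)} = 90 \cdot 145 = 13050$)
$B{\left(u \right)} - H{\left(-141 \right)} = 0 - 13050 = -13050$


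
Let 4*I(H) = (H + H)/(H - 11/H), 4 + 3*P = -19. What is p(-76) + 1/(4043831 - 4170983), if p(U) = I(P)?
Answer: 16815637/27337680 ≈ 0.61511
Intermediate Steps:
P = -23/3 (P = -4/3 + (⅓)*(-19) = -4/3 - 19/3 = -23/3 ≈ -7.6667)
I(H) = H/(2*(H - 11/H)) (I(H) = ((H + H)/(H - 11/H))/4 = ((2*H)/(H - 11/H))/4 = (2*H/(H - 11/H))/4 = H/(2*(H - 11/H)))
p(U) = 529/860 (p(U) = (-23/3)²/(2*(-11 + (-23/3)²)) = (½)*(529/9)/(-11 + 529/9) = (½)*(529/9)/(430/9) = (½)*(529/9)*(9/430) = 529/860)
p(-76) + 1/(4043831 - 4170983) = 529/860 + 1/(4043831 - 4170983) = 529/860 + 1/(-127152) = 529/860 - 1/127152 = 16815637/27337680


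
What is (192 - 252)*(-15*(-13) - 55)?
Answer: -8400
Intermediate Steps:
(192 - 252)*(-15*(-13) - 55) = -60*(195 - 55) = -60*140 = -8400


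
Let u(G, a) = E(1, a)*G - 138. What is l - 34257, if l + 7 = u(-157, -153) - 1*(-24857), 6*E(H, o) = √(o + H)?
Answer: -9545 - 157*I*√38/3 ≈ -9545.0 - 322.6*I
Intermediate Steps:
E(H, o) = √(H + o)/6 (E(H, o) = √(o + H)/6 = √(H + o)/6)
u(G, a) = -138 + G*√(1 + a)/6 (u(G, a) = (√(1 + a)/6)*G - 138 = G*√(1 + a)/6 - 138 = -138 + G*√(1 + a)/6)
l = 24712 - 157*I*√38/3 (l = -7 + ((-138 + (⅙)*(-157)*√(1 - 153)) - 1*(-24857)) = -7 + ((-138 + (⅙)*(-157)*√(-152)) + 24857) = -7 + ((-138 + (⅙)*(-157)*(2*I*√38)) + 24857) = -7 + ((-138 - 157*I*√38/3) + 24857) = -7 + (24719 - 157*I*√38/3) = 24712 - 157*I*√38/3 ≈ 24712.0 - 322.6*I)
l - 34257 = (24712 - 157*I*√38/3) - 34257 = -9545 - 157*I*√38/3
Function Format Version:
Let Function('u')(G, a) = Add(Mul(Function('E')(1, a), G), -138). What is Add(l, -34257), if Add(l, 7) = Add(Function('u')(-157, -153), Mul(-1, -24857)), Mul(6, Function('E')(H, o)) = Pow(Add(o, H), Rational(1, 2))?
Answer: Add(-9545, Mul(Rational(-157, 3), I, Pow(38, Rational(1, 2)))) ≈ Add(-9545.0, Mul(-322.60, I))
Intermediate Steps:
Function('E')(H, o) = Mul(Rational(1, 6), Pow(Add(H, o), Rational(1, 2))) (Function('E')(H, o) = Mul(Rational(1, 6), Pow(Add(o, H), Rational(1, 2))) = Mul(Rational(1, 6), Pow(Add(H, o), Rational(1, 2))))
Function('u')(G, a) = Add(-138, Mul(Rational(1, 6), G, Pow(Add(1, a), Rational(1, 2)))) (Function('u')(G, a) = Add(Mul(Mul(Rational(1, 6), Pow(Add(1, a), Rational(1, 2))), G), -138) = Add(Mul(Rational(1, 6), G, Pow(Add(1, a), Rational(1, 2))), -138) = Add(-138, Mul(Rational(1, 6), G, Pow(Add(1, a), Rational(1, 2)))))
l = Add(24712, Mul(Rational(-157, 3), I, Pow(38, Rational(1, 2)))) (l = Add(-7, Add(Add(-138, Mul(Rational(1, 6), -157, Pow(Add(1, -153), Rational(1, 2)))), Mul(-1, -24857))) = Add(-7, Add(Add(-138, Mul(Rational(1, 6), -157, Pow(-152, Rational(1, 2)))), 24857)) = Add(-7, Add(Add(-138, Mul(Rational(1, 6), -157, Mul(2, I, Pow(38, Rational(1, 2))))), 24857)) = Add(-7, Add(Add(-138, Mul(Rational(-157, 3), I, Pow(38, Rational(1, 2)))), 24857)) = Add(-7, Add(24719, Mul(Rational(-157, 3), I, Pow(38, Rational(1, 2))))) = Add(24712, Mul(Rational(-157, 3), I, Pow(38, Rational(1, 2)))) ≈ Add(24712., Mul(-322.60, I)))
Add(l, -34257) = Add(Add(24712, Mul(Rational(-157, 3), I, Pow(38, Rational(1, 2)))), -34257) = Add(-9545, Mul(Rational(-157, 3), I, Pow(38, Rational(1, 2))))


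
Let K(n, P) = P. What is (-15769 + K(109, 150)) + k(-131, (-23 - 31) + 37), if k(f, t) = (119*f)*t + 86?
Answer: 249480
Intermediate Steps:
k(f, t) = 86 + 119*f*t (k(f, t) = 119*f*t + 86 = 86 + 119*f*t)
(-15769 + K(109, 150)) + k(-131, (-23 - 31) + 37) = (-15769 + 150) + (86 + 119*(-131)*((-23 - 31) + 37)) = -15619 + (86 + 119*(-131)*(-54 + 37)) = -15619 + (86 + 119*(-131)*(-17)) = -15619 + (86 + 265013) = -15619 + 265099 = 249480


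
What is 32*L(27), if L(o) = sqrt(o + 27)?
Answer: 96*sqrt(6) ≈ 235.15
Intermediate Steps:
L(o) = sqrt(27 + o)
32*L(27) = 32*sqrt(27 + 27) = 32*sqrt(54) = 32*(3*sqrt(6)) = 96*sqrt(6)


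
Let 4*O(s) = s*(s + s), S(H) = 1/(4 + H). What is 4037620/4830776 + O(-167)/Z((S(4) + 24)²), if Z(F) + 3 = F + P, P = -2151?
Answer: -976250886077/121502470258 ≈ -8.0348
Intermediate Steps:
Z(F) = -2154 + F (Z(F) = -3 + (F - 2151) = -3 + (-2151 + F) = -2154 + F)
O(s) = s²/2 (O(s) = (s*(s + s))/4 = (s*(2*s))/4 = (2*s²)/4 = s²/2)
4037620/4830776 + O(-167)/Z((S(4) + 24)²) = 4037620/4830776 + ((½)*(-167)²)/(-2154 + (1/(4 + 4) + 24)²) = 4037620*(1/4830776) + ((½)*27889)/(-2154 + (1/8 + 24)²) = 1009405/1207694 + 27889/(2*(-2154 + (⅛ + 24)²)) = 1009405/1207694 + 27889/(2*(-2154 + (193/8)²)) = 1009405/1207694 + 27889/(2*(-2154 + 37249/64)) = 1009405/1207694 + 27889/(2*(-100607/64)) = 1009405/1207694 + (27889/2)*(-64/100607) = 1009405/1207694 - 892448/100607 = -976250886077/121502470258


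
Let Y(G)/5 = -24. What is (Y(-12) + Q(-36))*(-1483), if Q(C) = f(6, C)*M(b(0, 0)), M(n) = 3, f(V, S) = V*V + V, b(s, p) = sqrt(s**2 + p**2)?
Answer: -8898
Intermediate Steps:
Y(G) = -120 (Y(G) = 5*(-24) = -120)
b(s, p) = sqrt(p**2 + s**2)
f(V, S) = V + V**2 (f(V, S) = V**2 + V = V + V**2)
Q(C) = 126 (Q(C) = (6*(1 + 6))*3 = (6*7)*3 = 42*3 = 126)
(Y(-12) + Q(-36))*(-1483) = (-120 + 126)*(-1483) = 6*(-1483) = -8898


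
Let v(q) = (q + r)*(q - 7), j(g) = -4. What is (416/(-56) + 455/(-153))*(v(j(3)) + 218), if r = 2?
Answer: -891280/357 ≈ -2496.6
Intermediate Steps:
v(q) = (-7 + q)*(2 + q) (v(q) = (q + 2)*(q - 7) = (2 + q)*(-7 + q) = (-7 + q)*(2 + q))
(416/(-56) + 455/(-153))*(v(j(3)) + 218) = (416/(-56) + 455/(-153))*((-14 + (-4)² - 5*(-4)) + 218) = (416*(-1/56) + 455*(-1/153))*((-14 + 16 + 20) + 218) = (-52/7 - 455/153)*(22 + 218) = -11141/1071*240 = -891280/357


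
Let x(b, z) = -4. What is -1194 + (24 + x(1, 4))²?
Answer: -794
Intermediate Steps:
-1194 + (24 + x(1, 4))² = -1194 + (24 - 4)² = -1194 + 20² = -1194 + 400 = -794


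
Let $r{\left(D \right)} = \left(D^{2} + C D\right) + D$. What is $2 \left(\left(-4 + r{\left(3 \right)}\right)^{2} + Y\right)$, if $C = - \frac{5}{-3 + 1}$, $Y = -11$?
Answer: $\frac{917}{2} \approx 458.5$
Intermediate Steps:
$C = \frac{5}{2}$ ($C = - \frac{5}{-2} = \left(-5\right) \left(- \frac{1}{2}\right) = \frac{5}{2} \approx 2.5$)
$r{\left(D \right)} = D^{2} + \frac{7 D}{2}$ ($r{\left(D \right)} = \left(D^{2} + \frac{5 D}{2}\right) + D = D^{2} + \frac{7 D}{2}$)
$2 \left(\left(-4 + r{\left(3 \right)}\right)^{2} + Y\right) = 2 \left(\left(-4 + \frac{1}{2} \cdot 3 \left(7 + 2 \cdot 3\right)\right)^{2} - 11\right) = 2 \left(\left(-4 + \frac{1}{2} \cdot 3 \left(7 + 6\right)\right)^{2} - 11\right) = 2 \left(\left(-4 + \frac{1}{2} \cdot 3 \cdot 13\right)^{2} - 11\right) = 2 \left(\left(-4 + \frac{39}{2}\right)^{2} - 11\right) = 2 \left(\left(\frac{31}{2}\right)^{2} - 11\right) = 2 \left(\frac{961}{4} - 11\right) = 2 \cdot \frac{917}{4} = \frac{917}{2}$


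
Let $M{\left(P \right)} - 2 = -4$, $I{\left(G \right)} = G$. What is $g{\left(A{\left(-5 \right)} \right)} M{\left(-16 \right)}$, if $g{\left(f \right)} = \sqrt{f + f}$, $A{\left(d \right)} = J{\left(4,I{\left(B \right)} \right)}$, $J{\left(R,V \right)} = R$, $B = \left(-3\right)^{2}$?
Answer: $- 4 \sqrt{2} \approx -5.6569$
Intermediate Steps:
$B = 9$
$M{\left(P \right)} = -2$ ($M{\left(P \right)} = 2 - 4 = -2$)
$A{\left(d \right)} = 4$
$g{\left(f \right)} = \sqrt{2} \sqrt{f}$ ($g{\left(f \right)} = \sqrt{2 f} = \sqrt{2} \sqrt{f}$)
$g{\left(A{\left(-5 \right)} \right)} M{\left(-16 \right)} = \sqrt{2} \sqrt{4} \left(-2\right) = \sqrt{2} \cdot 2 \left(-2\right) = 2 \sqrt{2} \left(-2\right) = - 4 \sqrt{2}$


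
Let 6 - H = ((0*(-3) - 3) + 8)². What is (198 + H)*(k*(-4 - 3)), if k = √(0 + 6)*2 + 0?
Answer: -2506*√6 ≈ -6138.4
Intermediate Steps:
H = -19 (H = 6 - ((0*(-3) - 3) + 8)² = 6 - ((0 - 3) + 8)² = 6 - (-3 + 8)² = 6 - 1*5² = 6 - 1*25 = 6 - 25 = -19)
k = 2*√6 (k = √6*2 + 0 = 2*√6 + 0 = 2*√6 ≈ 4.8990)
(198 + H)*(k*(-4 - 3)) = (198 - 19)*((2*√6)*(-4 - 3)) = 179*((2*√6)*(-7)) = 179*(-14*√6) = -2506*√6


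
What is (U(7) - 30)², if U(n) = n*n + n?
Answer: 676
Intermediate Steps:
U(n) = n + n² (U(n) = n² + n = n + n²)
(U(7) - 30)² = (7*(1 + 7) - 30)² = (7*8 - 30)² = (56 - 30)² = 26² = 676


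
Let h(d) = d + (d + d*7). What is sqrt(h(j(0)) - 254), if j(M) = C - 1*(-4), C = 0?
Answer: I*sqrt(218) ≈ 14.765*I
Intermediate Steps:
j(M) = 4 (j(M) = 0 - 1*(-4) = 0 + 4 = 4)
h(d) = 9*d (h(d) = d + (d + 7*d) = d + 8*d = 9*d)
sqrt(h(j(0)) - 254) = sqrt(9*4 - 254) = sqrt(36 - 254) = sqrt(-218) = I*sqrt(218)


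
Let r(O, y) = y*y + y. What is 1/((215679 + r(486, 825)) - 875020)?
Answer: 1/22109 ≈ 4.5230e-5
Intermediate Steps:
r(O, y) = y + y² (r(O, y) = y² + y = y + y²)
1/((215679 + r(486, 825)) - 875020) = 1/((215679 + 825*(1 + 825)) - 875020) = 1/((215679 + 825*826) - 875020) = 1/((215679 + 681450) - 875020) = 1/(897129 - 875020) = 1/22109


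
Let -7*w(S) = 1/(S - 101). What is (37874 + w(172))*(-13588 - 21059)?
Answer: -652173542919/497 ≈ -1.3122e+9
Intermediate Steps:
w(S) = -1/(7*(-101 + S)) (w(S) = -1/(7*(S - 101)) = -1/(7*(-101 + S)))
(37874 + w(172))*(-13588 - 21059) = (37874 - 1/(-707 + 7*172))*(-13588 - 21059) = (37874 - 1/(-707 + 1204))*(-34647) = (37874 - 1/497)*(-34647) = (18823377/497)*(-34647) = -652173542919/497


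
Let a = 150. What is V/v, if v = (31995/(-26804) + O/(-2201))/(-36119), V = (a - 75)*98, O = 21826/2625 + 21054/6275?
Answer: 1474170438068658225000/6657818418487 ≈ 2.2142e+8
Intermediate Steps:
O = 1098428/94125 (O = 21826*(1/2625) + 21054*(1/6275) = 3118/375 + 21054/6275 = 1098428/94125 ≈ 11.670)
V = 7350 (V = (150 - 75)*98 = 75*98 = 7350)
v = 6657818418487/200567406539953500 (v = (31995/(-26804) + (1098428/94125)/(-2201))/(-36119) = (31995*(-1/26804) + (1098428/94125)*(-1/2201))*(-1/36119) = (-31995/26804 - 1098428/207169125)*(-1/36119) = -6657818418487/5552961226500*(-1/36119) = 6657818418487/200567406539953500 ≈ 3.3195e-5)
V/v = 7350/(6657818418487/200567406539953500) = 7350*(200567406539953500/6657818418487) = 1474170438068658225000/6657818418487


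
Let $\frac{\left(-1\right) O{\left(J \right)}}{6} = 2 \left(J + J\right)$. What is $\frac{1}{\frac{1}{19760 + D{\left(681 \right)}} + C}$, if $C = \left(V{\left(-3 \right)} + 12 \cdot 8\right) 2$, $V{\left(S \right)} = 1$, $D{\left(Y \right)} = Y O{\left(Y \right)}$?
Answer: $\frac{11110504}{2155437775} \approx 0.0051546$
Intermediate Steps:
$O{\left(J \right)} = - 24 J$ ($O{\left(J \right)} = - 6 \cdot 2 \left(J + J\right) = - 6 \cdot 2 \cdot 2 J = - 6 \cdot 4 J = - 24 J$)
$D{\left(Y \right)} = - 24 Y^{2}$ ($D{\left(Y \right)} = Y \left(- 24 Y\right) = - 24 Y^{2}$)
$C = 194$ ($C = \left(1 + 12 \cdot 8\right) 2 = \left(1 + 96\right) 2 = 97 \cdot 2 = 194$)
$\frac{1}{\frac{1}{19760 + D{\left(681 \right)}} + C} = \frac{1}{\frac{1}{19760 - 24 \cdot 681^{2}} + 194} = \frac{1}{\frac{1}{19760 - 11130264} + 194} = \frac{1}{\frac{1}{-11110504} + 194} = \frac{1}{- \frac{1}{11110504} + 194} = \frac{1}{\frac{2155437775}{11110504}} = \frac{11110504}{2155437775}$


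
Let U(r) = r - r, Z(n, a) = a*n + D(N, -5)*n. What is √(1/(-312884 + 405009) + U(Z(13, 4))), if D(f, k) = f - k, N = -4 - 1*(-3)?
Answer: √3685/18425 ≈ 0.0032947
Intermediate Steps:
N = -1 (N = -4 + 3 = -1)
Z(n, a) = 4*n + a*n (Z(n, a) = a*n + (-1 - 1*(-5))*n = a*n + (-1 + 5)*n = a*n + 4*n = 4*n + a*n)
U(r) = 0
√(1/(-312884 + 405009) + U(Z(13, 4))) = √(1/(-312884 + 405009) + 0) = √(1/92125 + 0) = √(1/92125) = √3685/18425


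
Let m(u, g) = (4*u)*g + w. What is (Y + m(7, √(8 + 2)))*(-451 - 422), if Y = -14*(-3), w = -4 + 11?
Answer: -42777 - 24444*√10 ≈ -1.2008e+5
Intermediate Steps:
w = 7
Y = 42
m(u, g) = 7 + 4*g*u (m(u, g) = (4*u)*g + 7 = 4*g*u + 7 = 7 + 4*g*u)
(Y + m(7, √(8 + 2)))*(-451 - 422) = (42 + (7 + 4*√(8 + 2)*7))*(-451 - 422) = (42 + (7 + 4*√10*7))*(-873) = (42 + (7 + 28*√10))*(-873) = (49 + 28*√10)*(-873) = -42777 - 24444*√10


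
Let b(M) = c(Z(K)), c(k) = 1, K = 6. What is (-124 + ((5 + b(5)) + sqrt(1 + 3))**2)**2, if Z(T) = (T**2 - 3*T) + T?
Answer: 3600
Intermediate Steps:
Z(T) = T**2 - 2*T
b(M) = 1
(-124 + ((5 + b(5)) + sqrt(1 + 3))**2)**2 = (-124 + ((5 + 1) + sqrt(1 + 3))**2)**2 = (-124 + (6 + sqrt(4))**2)**2 = (-124 + (6 + 2)**2)**2 = (-124 + 8**2)**2 = (-124 + 64)**2 = (-60)**2 = 3600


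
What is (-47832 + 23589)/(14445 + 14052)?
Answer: -8081/9499 ≈ -0.85072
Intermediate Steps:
(-47832 + 23589)/(14445 + 14052) = -24243/28497 = -24243*1/28497 = -8081/9499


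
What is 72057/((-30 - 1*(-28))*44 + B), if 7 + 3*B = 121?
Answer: -72057/50 ≈ -1441.1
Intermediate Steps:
B = 38 (B = -7/3 + (⅓)*121 = -7/3 + 121/3 = 38)
72057/((-30 - 1*(-28))*44 + B) = 72057/((-30 - 1*(-28))*44 + 38) = 72057/((-30 + 28)*44 + 38) = 72057/(-2*44 + 38) = 72057/(-88 + 38) = 72057/(-50) = 72057*(-1/50) = -72057/50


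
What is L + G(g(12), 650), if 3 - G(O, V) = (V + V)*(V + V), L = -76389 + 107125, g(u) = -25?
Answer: -1659261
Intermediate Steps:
L = 30736
G(O, V) = 3 - 4*V**2 (G(O, V) = 3 - (V + V)*(V + V) = 3 - 2*V*2*V = 3 - 4*V**2)
L + G(g(12), 650) = 30736 + (3 - 4*650**2) = 30736 + (3 - 4*422500) = 30736 + (3 - 1690000) = 30736 - 1689997 = -1659261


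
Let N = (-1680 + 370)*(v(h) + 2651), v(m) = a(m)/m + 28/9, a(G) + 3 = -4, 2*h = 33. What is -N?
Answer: 344156650/99 ≈ 3.4763e+6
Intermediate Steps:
h = 33/2 (h = (1/2)*33 = 33/2 ≈ 16.500)
a(G) = -7 (a(G) = -3 - 4 = -7)
v(m) = 28/9 - 7/m (v(m) = -7/m + 28/9 = 28/9 - 7/m)
N = -344156650/99 (N = (-1680 + 370)*((28/9 - 7/33/2) + 2651) = -1310*((28/9 - 7*2/33) + 2651) = -1310*((28/9 - 14/33) + 2651) = -1310*(266/99 + 2651) = -1310*262715/99 = -344156650/99 ≈ -3.4763e+6)
-N = -1*(-344156650/99) = 344156650/99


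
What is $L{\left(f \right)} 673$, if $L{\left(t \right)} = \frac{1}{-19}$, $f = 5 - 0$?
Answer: $- \frac{673}{19} \approx -35.421$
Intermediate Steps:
$f = 5$ ($f = 5 + 0 = 5$)
$L{\left(t \right)} = - \frac{1}{19}$
$L{\left(f \right)} 673 = \left(- \frac{1}{19}\right) 673 = - \frac{673}{19}$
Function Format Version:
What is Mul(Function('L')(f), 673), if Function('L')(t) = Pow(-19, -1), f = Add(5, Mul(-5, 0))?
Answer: Rational(-673, 19) ≈ -35.421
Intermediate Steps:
f = 5 (f = Add(5, 0) = 5)
Function('L')(t) = Rational(-1, 19)
Mul(Function('L')(f), 673) = Mul(Rational(-1, 19), 673) = Rational(-673, 19)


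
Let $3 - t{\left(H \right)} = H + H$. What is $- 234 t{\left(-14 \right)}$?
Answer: $-7254$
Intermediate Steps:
$t{\left(H \right)} = 3 - 2 H$ ($t{\left(H \right)} = 3 - \left(H + H\right) = 3 - 2 H$)
$- 234 t{\left(-14 \right)} = - 234 \left(3 - -28\right) = - 234 \left(3 + 28\right) = \left(-234\right) 31 = -7254$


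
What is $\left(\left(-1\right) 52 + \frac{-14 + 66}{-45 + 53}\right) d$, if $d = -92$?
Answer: $4186$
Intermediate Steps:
$\left(\left(-1\right) 52 + \frac{-14 + 66}{-45 + 53}\right) d = \left(\left(-1\right) 52 + \frac{-14 + 66}{-45 + 53}\right) \left(-92\right) = \left(-52 + \frac{52}{8}\right) \left(-92\right) = \left(-52 + 52 \cdot \frac{1}{8}\right) \left(-92\right) = \left(-52 + \frac{13}{2}\right) \left(-92\right) = \left(- \frac{91}{2}\right) \left(-92\right) = 4186$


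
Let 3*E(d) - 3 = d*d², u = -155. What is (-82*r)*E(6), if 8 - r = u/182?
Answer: -4821723/91 ≈ -52986.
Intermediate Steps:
r = 1611/182 (r = 8 - (-155)/182 = 8 - 1*(-155/182) = 8 + 155/182 = 1611/182 ≈ 8.8517)
E(d) = 1 + d³/3 (E(d) = 1 + (d*d²)/3 = 1 + d³/3)
(-82*r)*E(6) = (-82*1611/182)*(1 + (⅓)*6³) = -66051*(1 + (⅓)*216)/91 = -66051*(1 + 72)/91 = -66051/91*73 = -4821723/91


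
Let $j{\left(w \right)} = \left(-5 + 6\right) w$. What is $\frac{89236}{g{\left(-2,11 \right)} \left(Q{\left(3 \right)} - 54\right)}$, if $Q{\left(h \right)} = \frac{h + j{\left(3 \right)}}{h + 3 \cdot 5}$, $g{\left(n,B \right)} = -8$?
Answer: $\frac{9561}{46} \approx 207.85$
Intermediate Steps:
$j{\left(w \right)} = w$ ($j{\left(w \right)} = 1 w = w$)
$Q{\left(h \right)} = \frac{3 + h}{15 + h}$ ($Q{\left(h \right)} = \frac{h + 3}{h + 3 \cdot 5} = \frac{3 + h}{h + 15} = \frac{3 + h}{15 + h}$)
$\frac{89236}{g{\left(-2,11 \right)} \left(Q{\left(3 \right)} - 54\right)} = \frac{89236}{\left(-8\right) \left(\frac{3 + 3}{15 + 3} - 54\right)} = \frac{89236}{\left(-8\right) \left(\frac{1}{18} \cdot 6 - 54\right)} = \frac{89236}{\left(-8\right) \left(\frac{1}{3} - 54\right)} = \frac{89236}{\left(-8\right) \left(- \frac{161}{3}\right)} = \frac{89236}{\frac{1288}{3}} = 89236 \cdot \frac{3}{1288} = \frac{9561}{46}$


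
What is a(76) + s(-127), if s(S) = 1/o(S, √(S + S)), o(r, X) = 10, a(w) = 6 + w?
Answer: 821/10 ≈ 82.100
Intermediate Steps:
s(S) = ⅒ (s(S) = 1/10 = ⅒)
a(76) + s(-127) = (6 + 76) + ⅒ = 82 + ⅒ = 821/10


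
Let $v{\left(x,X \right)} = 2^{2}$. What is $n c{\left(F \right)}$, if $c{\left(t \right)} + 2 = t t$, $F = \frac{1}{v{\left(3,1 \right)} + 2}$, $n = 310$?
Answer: $- \frac{11005}{18} \approx -611.39$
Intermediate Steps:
$v{\left(x,X \right)} = 4$
$F = \frac{1}{6}$ ($F = \frac{1}{4 + 2} = \frac{1}{6} \approx 0.16667$)
$c{\left(t \right)} = -2 + t^{2}$ ($c{\left(t \right)} = -2 + t t = -2 + t^{2}$)
$n c{\left(F \right)} = 310 \left(-2 + \left(\frac{1}{6}\right)^{2}\right) = 310 \left(-2 + \frac{1}{36}\right) = 310 \left(- \frac{71}{36}\right) = - \frac{11005}{18}$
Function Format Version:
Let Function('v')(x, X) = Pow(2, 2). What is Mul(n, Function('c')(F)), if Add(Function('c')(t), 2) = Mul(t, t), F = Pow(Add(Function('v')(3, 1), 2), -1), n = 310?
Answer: Rational(-11005, 18) ≈ -611.39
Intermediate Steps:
Function('v')(x, X) = 4
F = Rational(1, 6) (F = Pow(Add(4, 2), -1) = Pow(6, -1) = Rational(1, 6) ≈ 0.16667)
Function('c')(t) = Add(-2, Pow(t, 2)) (Function('c')(t) = Add(-2, Mul(t, t)) = Add(-2, Pow(t, 2)))
Mul(n, Function('c')(F)) = Mul(310, Add(-2, Pow(Rational(1, 6), 2))) = Mul(310, Add(-2, Rational(1, 36))) = Mul(310, Rational(-71, 36)) = Rational(-11005, 18)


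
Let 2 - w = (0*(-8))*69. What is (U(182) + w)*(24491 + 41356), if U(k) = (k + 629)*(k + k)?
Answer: 19438429482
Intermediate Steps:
U(k) = 2*k*(629 + k) (U(k) = (629 + k)*(2*k) = 2*k*(629 + k))
w = 2 (w = 2 - 0*(-8)*69 = 2 - 0*69 = 2 - 1*0 = 2 + 0 = 2)
(U(182) + w)*(24491 + 41356) = (2*182*(629 + 182) + 2)*(24491 + 41356) = (2*182*811 + 2)*65847 = (295204 + 2)*65847 = 295206*65847 = 19438429482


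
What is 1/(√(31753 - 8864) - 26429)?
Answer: -26429/698469152 - √22889/698469152 ≈ -3.8055e-5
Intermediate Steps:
1/(√(31753 - 8864) - 26429) = 1/(√22889 - 26429) = 1/(-26429 + √22889)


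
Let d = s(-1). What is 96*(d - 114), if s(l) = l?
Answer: -11040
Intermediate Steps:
d = -1
96*(d - 114) = 96*(-1 - 114) = 96*(-115) = -11040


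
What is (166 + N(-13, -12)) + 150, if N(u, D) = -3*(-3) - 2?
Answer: 323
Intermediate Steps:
N(u, D) = 7 (N(u, D) = 9 - 2 = 7)
(166 + N(-13, -12)) + 150 = (166 + 7) + 150 = 173 + 150 = 323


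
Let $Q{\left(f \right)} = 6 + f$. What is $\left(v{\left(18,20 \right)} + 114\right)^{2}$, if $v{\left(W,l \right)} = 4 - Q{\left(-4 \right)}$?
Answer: $13456$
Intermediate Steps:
$v{\left(W,l \right)} = 2$ ($v{\left(W,l \right)} = 4 - \left(6 - 4\right) = 4 - 2 = 2$)
$\left(v{\left(18,20 \right)} + 114\right)^{2} = \left(2 + 114\right)^{2} = 116^{2} = 13456$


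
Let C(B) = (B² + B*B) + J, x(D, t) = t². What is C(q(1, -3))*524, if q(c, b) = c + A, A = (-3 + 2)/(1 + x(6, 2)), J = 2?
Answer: 42968/25 ≈ 1718.7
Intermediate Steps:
A = -⅕ (A = (-3 + 2)/(1 + 2²) = -1/(1 + 4) = -1/5 = -1*⅕ = -⅕ ≈ -0.20000)
q(c, b) = -⅕ + c (q(c, b) = c - ⅕ = -⅕ + c)
C(B) = 2 + 2*B² (C(B) = (B² + B*B) + 2 = (B² + B²) + 2 = 2*B² + 2 = 2 + 2*B²)
C(q(1, -3))*524 = (2 + 2*(-⅕ + 1)²)*524 = (2 + 2*(⅘)²)*524 = (2 + 2*(16/25))*524 = (2 + 32/25)*524 = (82/25)*524 = 42968/25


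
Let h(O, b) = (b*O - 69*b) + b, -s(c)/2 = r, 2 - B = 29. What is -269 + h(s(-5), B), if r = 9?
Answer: 2053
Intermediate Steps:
B = -27 (B = 2 - 1*29 = 2 - 29 = -27)
s(c) = -18 (s(c) = -2*9 = -18)
h(O, b) = -68*b + O*b (h(O, b) = (O*b - 69*b) + b = (-69*b + O*b) + b = -68*b + O*b)
-269 + h(s(-5), B) = -269 - 27*(-68 - 18) = -269 - 27*(-86) = -269 + 2322 = 2053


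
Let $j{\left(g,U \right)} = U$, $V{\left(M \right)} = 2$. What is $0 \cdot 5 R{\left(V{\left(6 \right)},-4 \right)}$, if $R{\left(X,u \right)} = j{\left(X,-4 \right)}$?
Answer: $0$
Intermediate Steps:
$R{\left(X,u \right)} = -4$
$0 \cdot 5 R{\left(V{\left(6 \right)},-4 \right)} = 0 \cdot 5 \left(-4\right) = 0 \left(-4\right) = 0$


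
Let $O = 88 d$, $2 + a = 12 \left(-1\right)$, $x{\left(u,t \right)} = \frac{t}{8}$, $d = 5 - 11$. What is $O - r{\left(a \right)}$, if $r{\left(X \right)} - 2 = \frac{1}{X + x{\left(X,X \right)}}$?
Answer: $- \frac{33386}{63} \approx -529.94$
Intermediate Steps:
$d = -6$ ($d = 5 - 11 = -6$)
$x{\left(u,t \right)} = \frac{t}{8}$ ($x{\left(u,t \right)} = t \frac{1}{8} = \frac{t}{8}$)
$a = -14$ ($a = -2 + 12 \left(-1\right) = -2 - 12 = -14$)
$r{\left(X \right)} = 2 + \frac{8}{9 X}$ ($r{\left(X \right)} = 2 + \frac{1}{X + \frac{X}{8}} = 2 + \frac{1}{\frac{9}{8} X} = 2 + \frac{8}{9 X}$)
$O = -528$ ($O = 88 \left(-6\right) = -528$)
$O - r{\left(a \right)} = -528 - \left(2 + \frac{8}{9 \left(-14\right)}\right) = -528 - \left(2 + \frac{8}{9} \left(- \frac{1}{14}\right)\right) = -528 - \left(2 - \frac{4}{63}\right) = -528 - \frac{122}{63} = - \frac{33386}{63}$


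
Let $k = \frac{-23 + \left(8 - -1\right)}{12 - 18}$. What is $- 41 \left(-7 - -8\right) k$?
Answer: $- \frac{287}{3} \approx -95.667$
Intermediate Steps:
$k = \frac{7}{3}$ ($k = \frac{-23 + \left(8 + 1\right)}{-6} = \left(-23 + 9\right) \left(- \frac{1}{6}\right) = \left(-14\right) \left(- \frac{1}{6}\right) = \frac{7}{3} \approx 2.3333$)
$- 41 \left(-7 - -8\right) k = - 41 \left(-7 - -8\right) \frac{7}{3} = - 41 \left(-7 + 8\right) \frac{7}{3} = \left(-41\right) 1 \cdot \frac{7}{3} = \left(-41\right) \frac{7}{3} = - \frac{287}{3}$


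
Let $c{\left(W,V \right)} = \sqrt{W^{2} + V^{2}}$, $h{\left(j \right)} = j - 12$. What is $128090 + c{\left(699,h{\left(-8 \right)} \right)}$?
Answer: $128090 + \sqrt{489001} \approx 1.2879 \cdot 10^{5}$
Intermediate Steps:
$h{\left(j \right)} = -12 + j$ ($h{\left(j \right)} = j - 12 = -12 + j$)
$c{\left(W,V \right)} = \sqrt{V^{2} + W^{2}}$
$128090 + c{\left(699,h{\left(-8 \right)} \right)} = 128090 + \sqrt{\left(-12 - 8\right)^{2} + 699^{2}} = 128090 + \sqrt{\left(-20\right)^{2} + 488601} = 128090 + \sqrt{400 + 488601} = 128090 + \sqrt{489001}$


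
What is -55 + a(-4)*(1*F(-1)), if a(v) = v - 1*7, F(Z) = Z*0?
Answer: -55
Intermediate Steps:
F(Z) = 0
a(v) = -7 + v (a(v) = v - 7 = -7 + v)
-55 + a(-4)*(1*F(-1)) = -55 + (-7 - 4)*(1*0) = -55 - 11*0 = -55 + 0 = -55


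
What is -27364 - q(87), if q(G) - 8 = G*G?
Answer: -34941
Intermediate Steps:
q(G) = 8 + G**2 (q(G) = 8 + G*G = 8 + G**2)
-27364 - q(87) = -27364 - (8 + 87**2) = -27364 - (8 + 7569) = -27364 - 1*7577 = -27364 - 7577 = -34941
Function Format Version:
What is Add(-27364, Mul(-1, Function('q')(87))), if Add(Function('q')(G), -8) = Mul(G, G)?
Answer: -34941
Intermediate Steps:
Function('q')(G) = Add(8, Pow(G, 2)) (Function('q')(G) = Add(8, Mul(G, G)) = Add(8, Pow(G, 2)))
Add(-27364, Mul(-1, Function('q')(87))) = Add(-27364, Mul(-1, Add(8, Pow(87, 2)))) = Add(-27364, Mul(-1, Add(8, 7569))) = Add(-27364, Mul(-1, 7577)) = Add(-27364, -7577) = -34941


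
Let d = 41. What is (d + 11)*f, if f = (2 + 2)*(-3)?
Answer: -624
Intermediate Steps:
f = -12 (f = 4*(-3) = -12)
(d + 11)*f = (41 + 11)*(-12) = 52*(-12) = -624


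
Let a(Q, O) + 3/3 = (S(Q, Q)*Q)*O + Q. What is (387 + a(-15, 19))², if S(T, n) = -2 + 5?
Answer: 234256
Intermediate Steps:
S(T, n) = 3
a(Q, O) = -1 + Q + 3*O*Q (a(Q, O) = -1 + ((3*Q)*O + Q) = -1 + (3*O*Q + Q) = -1 + (Q + 3*O*Q) = -1 + Q + 3*O*Q)
(387 + a(-15, 19))² = (387 + (-1 - 15 + 3*19*(-15)))² = (387 + (-1 - 15 - 855))² = (387 - 871)² = (-484)² = 234256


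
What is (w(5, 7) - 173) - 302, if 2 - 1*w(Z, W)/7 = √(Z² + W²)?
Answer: -461 - 7*√74 ≈ -521.22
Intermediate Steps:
w(Z, W) = 14 - 7*√(W² + Z²) (w(Z, W) = 14 - 7*√(Z² + W²) = 14 - 7*√(W² + Z²))
(w(5, 7) - 173) - 302 = ((14 - 7*√(7² + 5²)) - 173) - 302 = ((14 - 7*√(49 + 25)) - 173) - 302 = ((14 - 7*√74) - 173) - 302 = (-159 - 7*√74) - 302 = -461 - 7*√74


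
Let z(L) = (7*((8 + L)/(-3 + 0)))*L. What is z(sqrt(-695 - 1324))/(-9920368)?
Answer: -4711/9920368 + 7*I*sqrt(2019)/3720138 ≈ -0.00047488 + 8.4549e-5*I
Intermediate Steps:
z(L) = L*(-56/3 - 7*L/3) (z(L) = (7*((8 + L)/(-3)))*L = (7*((8 + L)*(-1/3)))*L = (7*(-8/3 - L/3))*L = (-56/3 - 7*L/3)*L = L*(-56/3 - 7*L/3))
z(sqrt(-695 - 1324))/(-9920368) = -7*sqrt(-695 - 1324)*(8 + sqrt(-695 - 1324))/3/(-9920368) = -7*sqrt(-2019)*(8 + sqrt(-2019))/3*(-1/9920368) = -7*I*sqrt(2019)*(8 + I*sqrt(2019))/3*(-1/9920368) = 7*I*sqrt(2019)*(8 + I*sqrt(2019))/29761104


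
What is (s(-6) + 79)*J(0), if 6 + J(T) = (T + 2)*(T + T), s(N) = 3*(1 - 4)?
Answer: -420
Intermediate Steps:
s(N) = -9 (s(N) = 3*(-3) = -9)
J(T) = -6 + 2*T*(2 + T) (J(T) = -6 + (T + 2)*(T + T) = -6 + (2 + T)*(2*T) = -6 + 2*T*(2 + T))
(s(-6) + 79)*J(0) = (-9 + 79)*(-6 + 2*0² + 4*0) = 70*(-6 + 2*0 + 0) = 70*(-6 + 0 + 0) = 70*(-6) = -420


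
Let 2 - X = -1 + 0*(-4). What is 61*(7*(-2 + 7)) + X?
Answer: 2138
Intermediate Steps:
X = 3 (X = 2 - (-1 + 0*(-4)) = 2 - (-1 + 0) = 2 - 1*(-1) = 2 + 1 = 3)
61*(7*(-2 + 7)) + X = 61*(7*(-2 + 7)) + 3 = 61*(7*5) + 3 = 61*35 + 3 = 2135 + 3 = 2138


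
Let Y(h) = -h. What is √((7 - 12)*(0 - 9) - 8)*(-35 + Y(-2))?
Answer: -33*√37 ≈ -200.73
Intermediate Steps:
√((7 - 12)*(0 - 9) - 8)*(-35 + Y(-2)) = √((7 - 12)*(0 - 9) - 8)*(-35 - 1*(-2)) = √(-5*(-9) - 8)*(-35 + 2) = √(45 - 8)*(-33) = √37*(-33) = -33*√37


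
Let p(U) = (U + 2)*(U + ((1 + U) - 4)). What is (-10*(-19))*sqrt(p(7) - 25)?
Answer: 190*sqrt(74) ≈ 1634.4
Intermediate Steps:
p(U) = (-3 + 2*U)*(2 + U) (p(U) = (2 + U)*(U + (-3 + U)) = (2 + U)*(-3 + 2*U) = (-3 + 2*U)*(2 + U))
(-10*(-19))*sqrt(p(7) - 25) = (-10*(-19))*sqrt((-6 + 7 + 2*7**2) - 25) = 190*sqrt((-6 + 7 + 2*49) - 25) = 190*sqrt((-6 + 7 + 98) - 25) = 190*sqrt(99 - 25) = 190*sqrt(74)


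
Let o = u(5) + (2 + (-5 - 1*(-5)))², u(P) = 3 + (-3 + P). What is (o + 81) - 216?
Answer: -126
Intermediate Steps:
u(P) = P
o = 9 (o = 5 + (2 + (-5 - 1*(-5)))² = 5 + (2 + (-5 + 5))² = 5 + (2 + 0)² = 5 + 2² = 5 + 4 = 9)
(o + 81) - 216 = (9 + 81) - 216 = 90 - 216 = -126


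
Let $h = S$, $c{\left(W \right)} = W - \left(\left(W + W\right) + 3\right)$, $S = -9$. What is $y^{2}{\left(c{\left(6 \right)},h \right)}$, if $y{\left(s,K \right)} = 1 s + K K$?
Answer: $5184$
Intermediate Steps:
$c{\left(W \right)} = -3 - W$ ($c{\left(W \right)} = W - \left(2 W + 3\right) = W - \left(3 + 2 W\right) = -3 - W$)
$h = -9$
$y{\left(s,K \right)} = s + K^{2}$
$y^{2}{\left(c{\left(6 \right)},h \right)} = \left(\left(-3 - 6\right) + \left(-9\right)^{2}\right)^{2} = \left(\left(-3 - 6\right) + 81\right)^{2} = \left(-9 + 81\right)^{2} = 72^{2} = 5184$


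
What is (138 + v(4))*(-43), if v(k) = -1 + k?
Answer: -6063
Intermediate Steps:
(138 + v(4))*(-43) = (138 + (-1 + 4))*(-43) = (138 + 3)*(-43) = 141*(-43) = -6063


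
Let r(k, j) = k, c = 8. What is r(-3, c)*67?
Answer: -201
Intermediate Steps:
r(-3, c)*67 = -3*67 = -201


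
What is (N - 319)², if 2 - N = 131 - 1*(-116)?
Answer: 318096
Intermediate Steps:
N = -245 (N = 2 - (131 - 1*(-116)) = 2 - (131 + 116) = 2 - 1*247 = 2 - 247 = -245)
(N - 319)² = (-245 - 319)² = (-564)² = 318096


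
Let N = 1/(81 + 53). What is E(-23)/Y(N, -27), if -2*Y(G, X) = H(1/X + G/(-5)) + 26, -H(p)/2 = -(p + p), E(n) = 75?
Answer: -678375/116888 ≈ -5.8036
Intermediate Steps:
N = 1/134 ≈ 0.0074627
H(p) = 4*p (H(p) = -(-2)*(p + p) = -(-2)*2*p = -(-4)*p = 4*p)
Y(G, X) = -13 - 2/X + 2*G/5 (Y(G, X) = -(4*(1/X + G/(-5)) + 26)/2 = -(4*(1/X + G*(-⅕)) + 26)/2 = -(4*(1/X - G/5) + 26)/2 = -((4/X - 4*G/5) + 26)/2 = -(26 + 4/X - 4*G/5)/2 = -13 - 2/X + 2*G/5)
E(-23)/Y(N, -27) = 75/(-13 - 2/(-27) + (⅖)*(1/134)) = 75/(-13 - 2*(-1/27) + 1/335) = 75/(-13 + 2/27 + 1/335) = 75/(-116888/9045) = 75*(-9045/116888) = -678375/116888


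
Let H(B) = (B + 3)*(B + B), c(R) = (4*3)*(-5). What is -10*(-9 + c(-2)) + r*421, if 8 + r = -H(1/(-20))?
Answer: -510761/200 ≈ -2553.8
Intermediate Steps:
c(R) = -60 (c(R) = 12*(-5) = -60)
H(B) = 2*B*(3 + B) (H(B) = (3 + B)*(2*B) = 2*B*(3 + B))
r = -1541/200 (r = -8 - 2*(3 + 1/(-20))/(-20) = -8 - 2*(-1)*(3 - 1/20)/20 = -8 - 2*(-1)*59/(20*20) = -8 - 1*(-59/200) = -8 + 59/200 = -1541/200 ≈ -7.7050)
-10*(-9 + c(-2)) + r*421 = -10*(-9 - 60) - 1541/200*421 = -10*(-69) - 648761/200 = 690 - 648761/200 = -510761/200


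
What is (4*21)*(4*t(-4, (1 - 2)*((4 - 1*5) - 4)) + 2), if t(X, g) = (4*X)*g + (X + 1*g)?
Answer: -26376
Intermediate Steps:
t(X, g) = X + g + 4*X*g (t(X, g) = 4*X*g + (X + g) = X + g + 4*X*g)
(4*21)*(4*t(-4, (1 - 2)*((4 - 1*5) - 4)) + 2) = (4*21)*(4*(-4 + (1 - 2)*((4 - 1*5) - 4) + 4*(-4)*((1 - 2)*((4 - 1*5) - 4))) + 2) = 84*(4*(-4 - ((4 - 5) - 4) + 4*(-4)*(-((4 - 5) - 4))) + 2) = 84*(4*(-4 - (-1 - 4) + 4*(-4)*(-(-1 - 4))) + 2) = 84*(4*(-4 - 1*(-5) + 4*(-4)*(-1*(-5))) + 2) = 84*(4*(-4 + 5 + 4*(-4)*5) + 2) = 84*(4*(-4 + 5 - 80) + 2) = 84*(4*(-79) + 2) = 84*(-316 + 2) = 84*(-314) = -26376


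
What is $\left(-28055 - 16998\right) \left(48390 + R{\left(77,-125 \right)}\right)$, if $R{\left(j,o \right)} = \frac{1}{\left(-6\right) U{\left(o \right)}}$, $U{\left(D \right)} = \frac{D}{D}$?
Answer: $- \frac{13080642967}{6} \approx -2.1801 \cdot 10^{9}$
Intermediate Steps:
$U{\left(D \right)} = 1$
$R{\left(j,o \right)} = - \frac{1}{6}$ ($R{\left(j,o \right)} = \frac{1}{\left(-6\right) 1} = \frac{1}{-6} = - \frac{1}{6}$)
$\left(-28055 - 16998\right) \left(48390 + R{\left(77,-125 \right)}\right) = \left(-28055 - 16998\right) \left(48390 - \frac{1}{6}\right) = \left(-45053\right) \frac{290339}{6} = - \frac{13080642967}{6}$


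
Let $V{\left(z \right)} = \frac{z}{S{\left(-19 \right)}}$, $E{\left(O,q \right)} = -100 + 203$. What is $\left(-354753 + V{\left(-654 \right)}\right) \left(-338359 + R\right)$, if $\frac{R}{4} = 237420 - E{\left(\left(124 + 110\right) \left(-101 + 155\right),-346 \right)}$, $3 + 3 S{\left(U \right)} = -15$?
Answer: $-216655211396$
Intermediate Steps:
$S{\left(U \right)} = -6$ ($S{\left(U \right)} = -1 + \frac{1}{3} \left(-15\right) = -1 - 5 = -6$)
$E{\left(O,q \right)} = 103$
$V{\left(z \right)} = - \frac{z}{6}$ ($V{\left(z \right)} = \frac{z}{-6} = z \left(- \frac{1}{6}\right) = - \frac{z}{6}$)
$R = 949268$ ($R = 4 \left(237420 - 103\right) = 4 \cdot 237317 = 949268$)
$\left(-354753 + V{\left(-654 \right)}\right) \left(-338359 + R\right) = \left(-354753 - -109\right) \left(-338359 + 949268\right) = \left(-354753 + 109\right) 610909 = \left(-354644\right) 610909 = -216655211396$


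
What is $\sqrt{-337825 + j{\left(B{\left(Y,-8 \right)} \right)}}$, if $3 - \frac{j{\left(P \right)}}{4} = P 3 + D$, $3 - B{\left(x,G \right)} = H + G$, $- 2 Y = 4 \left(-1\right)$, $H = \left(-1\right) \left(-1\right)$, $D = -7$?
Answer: $3 i \sqrt{37545} \approx 581.3 i$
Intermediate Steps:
$H = 1$
$Y = 2$ ($Y = - \frac{4 \left(-1\right)}{2} = \left(- \frac{1}{2}\right) \left(-4\right) = 2$)
$B{\left(x,G \right)} = 2 - G$ ($B{\left(x,G \right)} = 3 - \left(1 + G\right) = 2 - G$)
$j{\left(P \right)} = 40 - 12 P$ ($j{\left(P \right)} = 12 - 4 \left(P 3 - 7\right) = 12 - 4 \left(3 P - 7\right) = 12 - 4 \left(-7 + 3 P\right) = 12 - \left(-28 + 12 P\right) = 40 - 12 P$)
$\sqrt{-337825 + j{\left(B{\left(Y,-8 \right)} \right)}} = \sqrt{-337825 + \left(40 - 12 \left(2 - -8\right)\right)} = \sqrt{-337825 + \left(40 - 12 \left(2 + 8\right)\right)} = \sqrt{-337825 + \left(40 - 120\right)} = \sqrt{-337825 - 80} = \sqrt{-337905} = 3 i \sqrt{37545}$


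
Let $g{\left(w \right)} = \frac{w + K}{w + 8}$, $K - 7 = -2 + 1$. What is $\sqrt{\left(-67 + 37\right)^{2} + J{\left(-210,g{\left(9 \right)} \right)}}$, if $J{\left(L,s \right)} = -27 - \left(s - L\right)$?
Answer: $\frac{2 \sqrt{47838}}{17} \approx 25.732$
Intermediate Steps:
$K = 6$ ($K = 7 + \left(-2 + 1\right) = 7 - 1 = 6$)
$g{\left(w \right)} = \frac{6 + w}{8 + w}$ ($g{\left(w \right)} = \frac{w + 6}{w + 8} = \frac{6 + w}{8 + w}$)
$J{\left(L,s \right)} = -27 + L - s$ ($J{\left(L,s \right)} = -27 + \left(L - s\right) = -27 + L - s$)
$\sqrt{\left(-67 + 37\right)^{2} + J{\left(-210,g{\left(9 \right)} \right)}} = \sqrt{\left(-67 + 37\right)^{2} - \left(237 + \frac{6 + 9}{8 + 9}\right)} = \sqrt{\left(-30\right)^{2} - \left(237 + \frac{1}{17} \cdot 15\right)} = \sqrt{900 - \left(237 + \frac{15}{17}\right)} = \sqrt{900 - \frac{4044}{17}} = \sqrt{\frac{11256}{17}} = \frac{2 \sqrt{47838}}{17}$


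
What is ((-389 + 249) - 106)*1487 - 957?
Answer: -366759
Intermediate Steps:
((-389 + 249) - 106)*1487 - 957 = (-140 - 106)*1487 - 957 = -246*1487 - 957 = -365802 - 957 = -366759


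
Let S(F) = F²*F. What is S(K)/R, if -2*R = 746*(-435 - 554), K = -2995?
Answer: -26865224875/368897 ≈ -72826.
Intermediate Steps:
R = 368897 (R = -373*(-435 - 554) = -373*(-989) = -½*(-737794) = 368897)
S(F) = F³
S(K)/R = (-2995)³/368897 = -26865224875*1/368897 = -26865224875/368897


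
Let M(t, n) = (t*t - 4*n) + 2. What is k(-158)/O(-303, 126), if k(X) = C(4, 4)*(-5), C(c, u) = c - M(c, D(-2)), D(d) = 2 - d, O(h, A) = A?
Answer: -5/63 ≈ -0.079365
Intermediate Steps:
M(t, n) = 2 + t**2 - 4*n (M(t, n) = (t**2 - 4*n) + 2 = 2 + t**2 - 4*n)
C(c, u) = 14 + c - c**2 (C(c, u) = c - (2 + c**2 - 4*(2 - 1*(-2))) = c - (2 + c**2 - 4*(2 + 2)) = c - (2 + c**2 - 4*4) = c - (2 + c**2 - 16) = c - (-14 + c**2) = c + (14 - c**2) = 14 + c - c**2)
k(X) = -10 (k(X) = (14 + 4 - 1*4**2)*(-5) = (14 + 4 - 1*16)*(-5) = (14 + 4 - 16)*(-5) = 2*(-5) = -10)
k(-158)/O(-303, 126) = -10/126 = -10*1/126 = -5/63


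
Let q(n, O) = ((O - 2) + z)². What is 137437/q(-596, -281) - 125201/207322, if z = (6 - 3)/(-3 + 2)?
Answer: 9126386359/8479055156 ≈ 1.0763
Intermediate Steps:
z = -3 (z = 3/(-1) = 3*(-1) = -3)
q(n, O) = (-5 + O)² (q(n, O) = ((O - 2) - 3)² = ((-2 + O) - 3)² = (-5 + O)²)
137437/q(-596, -281) - 125201/207322 = 137437/((-5 - 281)²) - 125201/207322 = 137437/((-286)²) - 125201*1/207322 = 137437/81796 - 125201/207322 = 9126386359/8479055156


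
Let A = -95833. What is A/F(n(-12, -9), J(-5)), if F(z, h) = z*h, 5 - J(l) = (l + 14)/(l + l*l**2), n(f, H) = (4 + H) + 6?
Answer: -12458290/659 ≈ -18905.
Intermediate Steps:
n(f, H) = 10 + H
J(l) = 5 - (14 + l)/(l + l**3) (J(l) = 5 - (l + 14)/(l + l*l**2) = 5 - (14 + l)/(l + l**3))
F(z, h) = h*z
A/F(n(-12, -9), J(-5)) = -95833*(-5 + (-5)**3)/((10 - 9)*(-14 + 4*(-5) + 5*(-5)**3)) = -95833*(-5 - 125)/(-14 - 20 + 5*(-125)) = -95833*(-130/(-14 - 20 - 625)) = -95833/(-1/130*(-659)*1) = -95833/((659/130)*1) = -95833/659/130 = -95833*130/659 = -12458290/659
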